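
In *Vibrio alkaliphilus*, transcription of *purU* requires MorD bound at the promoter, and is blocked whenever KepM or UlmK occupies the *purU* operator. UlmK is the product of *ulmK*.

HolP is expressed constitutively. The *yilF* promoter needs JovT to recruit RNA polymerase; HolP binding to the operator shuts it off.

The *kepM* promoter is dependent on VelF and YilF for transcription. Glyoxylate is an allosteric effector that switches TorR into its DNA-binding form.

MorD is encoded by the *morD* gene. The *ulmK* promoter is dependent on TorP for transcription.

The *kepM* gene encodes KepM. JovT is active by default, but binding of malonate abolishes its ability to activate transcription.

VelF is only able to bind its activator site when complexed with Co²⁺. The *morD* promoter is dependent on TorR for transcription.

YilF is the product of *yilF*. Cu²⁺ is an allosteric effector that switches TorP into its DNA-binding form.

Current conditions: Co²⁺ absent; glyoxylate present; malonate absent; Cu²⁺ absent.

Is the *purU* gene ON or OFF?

ON

Co²⁺ is absent, so VelF is inactive.
Malonate is absent, so JovT is active.
HolP is produced constitutively and is active.
With repressor HolP bound, *yilF* is not transcribed.
So YilF is not produced.
Required activator VelF is absent, so *kepM* is not transcribed.
So KepM is not produced.
Cu²⁺ is absent, so TorP is inactive.
Required activator TorP is absent, so *ulmK* is not transcribed.
So UlmK is not produced.
Glyoxylate is present, so TorR is active.
No repressor is bound and TorR is active, so *morD* is transcribed.
So MorD is produced and active.
No repressor is bound and MorD is active, so *purU* is transcribed.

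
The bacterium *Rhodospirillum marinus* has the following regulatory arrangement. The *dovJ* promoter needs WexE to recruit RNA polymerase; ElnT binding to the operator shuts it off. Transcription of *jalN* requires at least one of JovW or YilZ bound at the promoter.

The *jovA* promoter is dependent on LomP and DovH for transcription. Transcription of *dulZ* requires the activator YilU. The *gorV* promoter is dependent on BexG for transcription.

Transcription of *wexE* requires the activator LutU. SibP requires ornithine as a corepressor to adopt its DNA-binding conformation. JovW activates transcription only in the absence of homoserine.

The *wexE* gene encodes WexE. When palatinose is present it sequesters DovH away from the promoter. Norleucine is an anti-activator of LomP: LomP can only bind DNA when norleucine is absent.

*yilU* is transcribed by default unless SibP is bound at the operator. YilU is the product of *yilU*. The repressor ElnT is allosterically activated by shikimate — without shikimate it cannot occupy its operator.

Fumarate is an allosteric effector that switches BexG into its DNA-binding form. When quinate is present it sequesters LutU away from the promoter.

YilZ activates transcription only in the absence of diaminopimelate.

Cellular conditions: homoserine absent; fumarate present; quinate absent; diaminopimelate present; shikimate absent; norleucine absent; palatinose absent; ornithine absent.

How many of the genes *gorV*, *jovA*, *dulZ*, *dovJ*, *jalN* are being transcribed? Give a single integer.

Fumarate is present, so BexG is active.
No repressor is bound and BexG is active, so *gorV* is transcribed.
→ *gorV* is ON.
Norleucine is absent, so LomP is active.
Palatinose is absent, so DovH is active.
No repressor is bound and LomP and DovH are active, so *jovA* is transcribed.
→ *jovA* is ON.
Ornithine is absent, so SibP is inactive.
With no repressor bound, *yilU* is transcribed.
So YilU is produced and active.
No repressor is bound and YilU is active, so *dulZ* is transcribed.
→ *dulZ* is ON.
Quinate is absent, so LutU is active.
No repressor is bound and LutU is active, so *wexE* is transcribed.
So WexE is produced and active.
Shikimate is absent, so ElnT is inactive.
No repressor is bound and WexE is active, so *dovJ* is transcribed.
→ *dovJ* is ON.
Homoserine is absent, so JovW is active.
Diaminopimelate is present, so YilZ is inactive.
Activator JovW is present, so *jalN* is transcribed.
→ *jalN* is ON.
5 of the 5 genes are transcribed.

5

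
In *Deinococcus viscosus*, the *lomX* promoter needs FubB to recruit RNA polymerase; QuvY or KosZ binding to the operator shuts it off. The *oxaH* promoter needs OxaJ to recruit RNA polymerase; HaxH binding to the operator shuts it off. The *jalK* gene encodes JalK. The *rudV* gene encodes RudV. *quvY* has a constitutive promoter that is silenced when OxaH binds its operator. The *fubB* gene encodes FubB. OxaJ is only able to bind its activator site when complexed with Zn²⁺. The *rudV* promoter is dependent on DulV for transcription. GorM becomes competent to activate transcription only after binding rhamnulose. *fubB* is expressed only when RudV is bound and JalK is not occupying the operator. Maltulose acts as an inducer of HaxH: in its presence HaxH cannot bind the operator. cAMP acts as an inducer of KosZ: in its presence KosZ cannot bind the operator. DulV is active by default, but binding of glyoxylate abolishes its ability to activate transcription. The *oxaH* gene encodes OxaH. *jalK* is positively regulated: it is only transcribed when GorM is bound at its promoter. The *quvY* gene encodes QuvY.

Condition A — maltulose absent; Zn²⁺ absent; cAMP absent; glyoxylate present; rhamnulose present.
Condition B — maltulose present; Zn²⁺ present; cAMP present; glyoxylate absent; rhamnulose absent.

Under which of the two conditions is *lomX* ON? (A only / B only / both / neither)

B only

Condition A:
Maltulose is absent, so HaxH is active.
Zn²⁺ is absent, so OxaJ is inactive.
With repressor HaxH bound, *oxaH* is not transcribed.
So OxaH is not produced.
With no repressor bound, *quvY* is transcribed.
So QuvY is produced and active.
cAMP is absent, so KosZ is active.
Glyoxylate is present, so DulV is inactive.
Required activator DulV is absent, so *rudV* is not transcribed.
So RudV is not produced.
Rhamnulose is present, so GorM is active.
No repressor is bound and GorM is active, so *jalK* is transcribed.
So JalK is produced and active.
With repressor JalK bound, *fubB* is not transcribed.
So FubB is not produced.
With repressor QuvY bound, *lomX* is not transcribed.
→ *lomX* is OFF in A.
Condition B:
Maltulose is present, so HaxH is inactive.
Zn²⁺ is present, so OxaJ is active.
No repressor is bound and OxaJ is active, so *oxaH* is transcribed.
So OxaH is produced and active.
With repressor OxaH bound, *quvY* is not transcribed.
So QuvY is not produced.
cAMP is present, so KosZ is inactive.
Glyoxylate is absent, so DulV is active.
No repressor is bound and DulV is active, so *rudV* is transcribed.
So RudV is produced and active.
Rhamnulose is absent, so GorM is inactive.
Required activator GorM is absent, so *jalK* is not transcribed.
So JalK is not produced.
No repressor is bound and RudV is active, so *fubB* is transcribed.
So FubB is produced and active.
No repressor is bound and FubB is active, so *lomX* is transcribed.
→ *lomX* is ON in B.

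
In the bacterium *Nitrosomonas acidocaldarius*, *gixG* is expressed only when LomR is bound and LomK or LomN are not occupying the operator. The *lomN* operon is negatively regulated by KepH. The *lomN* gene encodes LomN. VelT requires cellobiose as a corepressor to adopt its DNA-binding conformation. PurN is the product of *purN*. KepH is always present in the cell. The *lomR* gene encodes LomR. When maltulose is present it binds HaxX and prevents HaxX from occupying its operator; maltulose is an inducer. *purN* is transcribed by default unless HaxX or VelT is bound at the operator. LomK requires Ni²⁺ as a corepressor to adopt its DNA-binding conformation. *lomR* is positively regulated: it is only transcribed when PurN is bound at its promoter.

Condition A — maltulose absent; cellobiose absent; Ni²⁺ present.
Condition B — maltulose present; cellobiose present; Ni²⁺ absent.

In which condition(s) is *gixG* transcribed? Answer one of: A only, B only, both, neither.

Condition A:
Maltulose is absent, so HaxX is active.
Cellobiose is absent, so VelT is inactive.
With repressor HaxX bound, *purN* is not transcribed.
So PurN is not produced.
Required activator PurN is absent, so *lomR* is not transcribed.
So LomR is not produced.
Ni²⁺ is present, so LomK is active.
KepH is produced constitutively and is active.
With repressor KepH bound, *lomN* is not transcribed.
So LomN is not produced.
With repressor LomK bound, *gixG* is not transcribed.
→ *gixG* is OFF in A.
Condition B:
Maltulose is present, so HaxX is inactive.
Cellobiose is present, so VelT is active.
With repressor VelT bound, *purN* is not transcribed.
So PurN is not produced.
Required activator PurN is absent, so *lomR* is not transcribed.
So LomR is not produced.
Ni²⁺ is absent, so LomK is inactive.
KepH is produced constitutively and is active.
With repressor KepH bound, *lomN* is not transcribed.
So LomN is not produced.
Required activator LomR is absent, so *gixG* is not transcribed.
→ *gixG* is OFF in B.

neither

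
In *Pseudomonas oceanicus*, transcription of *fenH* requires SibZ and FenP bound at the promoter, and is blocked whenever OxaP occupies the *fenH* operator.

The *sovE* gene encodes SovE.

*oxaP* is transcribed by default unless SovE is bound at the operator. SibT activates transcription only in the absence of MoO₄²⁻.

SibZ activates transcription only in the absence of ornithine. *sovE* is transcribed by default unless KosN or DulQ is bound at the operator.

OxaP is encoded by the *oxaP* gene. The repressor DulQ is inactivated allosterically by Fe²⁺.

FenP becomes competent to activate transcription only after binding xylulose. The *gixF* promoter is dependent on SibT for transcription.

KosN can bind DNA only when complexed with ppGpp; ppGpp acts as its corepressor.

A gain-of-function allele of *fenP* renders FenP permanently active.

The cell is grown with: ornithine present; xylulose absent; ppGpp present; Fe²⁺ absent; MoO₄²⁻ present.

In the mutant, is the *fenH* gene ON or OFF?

OFF

Ornithine is present, so SibZ is inactive.
FenP is constitutively active in this strain.
ppGpp is present, so KosN is active.
Fe²⁺ is absent, so DulQ is active.
With repressor KosN bound, *sovE* is not transcribed.
So SovE is not produced.
With no repressor bound, *oxaP* is transcribed.
So OxaP is produced and active.
With repressor OxaP bound, *fenH* is not transcribed.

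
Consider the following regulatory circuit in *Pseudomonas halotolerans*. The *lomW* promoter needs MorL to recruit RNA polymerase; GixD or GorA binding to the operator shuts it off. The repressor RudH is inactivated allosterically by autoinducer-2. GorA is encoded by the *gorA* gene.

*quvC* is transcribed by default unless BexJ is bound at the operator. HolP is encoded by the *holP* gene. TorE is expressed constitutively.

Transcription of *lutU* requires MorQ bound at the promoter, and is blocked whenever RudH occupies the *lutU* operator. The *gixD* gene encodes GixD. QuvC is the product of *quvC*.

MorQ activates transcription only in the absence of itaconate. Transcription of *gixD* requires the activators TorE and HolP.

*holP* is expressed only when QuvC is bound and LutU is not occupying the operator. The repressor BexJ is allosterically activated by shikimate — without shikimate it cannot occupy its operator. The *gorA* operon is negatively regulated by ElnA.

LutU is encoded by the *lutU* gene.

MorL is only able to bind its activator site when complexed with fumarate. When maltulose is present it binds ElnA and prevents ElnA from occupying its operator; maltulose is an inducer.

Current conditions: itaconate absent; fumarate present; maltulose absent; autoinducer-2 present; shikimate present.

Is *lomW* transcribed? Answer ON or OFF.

ON

Fumarate is present, so MorL is active.
TorE is produced constitutively and is active.
Shikimate is present, so BexJ is active.
With repressor BexJ bound, *quvC* is not transcribed.
So QuvC is not produced.
Autoinducer-2 is present, so RudH is inactive.
Itaconate is absent, so MorQ is active.
No repressor is bound and MorQ is active, so *lutU* is transcribed.
So LutU is produced and active.
With repressor LutU bound, *holP* is not transcribed.
So HolP is not produced.
Required activator HolP is absent, so *gixD* is not transcribed.
So GixD is not produced.
Maltulose is absent, so ElnA is active.
With repressor ElnA bound, *gorA* is not transcribed.
So GorA is not produced.
No repressor is bound and MorL is active, so *lomW* is transcribed.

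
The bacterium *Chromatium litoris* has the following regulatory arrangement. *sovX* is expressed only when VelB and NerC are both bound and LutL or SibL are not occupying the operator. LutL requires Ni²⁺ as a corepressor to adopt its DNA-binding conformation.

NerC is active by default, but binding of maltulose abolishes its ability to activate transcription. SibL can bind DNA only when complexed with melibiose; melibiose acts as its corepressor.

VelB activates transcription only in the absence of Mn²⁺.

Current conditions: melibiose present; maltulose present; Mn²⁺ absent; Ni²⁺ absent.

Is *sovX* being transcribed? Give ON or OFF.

Mn²⁺ is absent, so VelB is active.
Ni²⁺ is absent, so LutL is inactive.
Melibiose is present, so SibL is active.
Maltulose is present, so NerC is inactive.
With repressor SibL bound, *sovX* is not transcribed.

OFF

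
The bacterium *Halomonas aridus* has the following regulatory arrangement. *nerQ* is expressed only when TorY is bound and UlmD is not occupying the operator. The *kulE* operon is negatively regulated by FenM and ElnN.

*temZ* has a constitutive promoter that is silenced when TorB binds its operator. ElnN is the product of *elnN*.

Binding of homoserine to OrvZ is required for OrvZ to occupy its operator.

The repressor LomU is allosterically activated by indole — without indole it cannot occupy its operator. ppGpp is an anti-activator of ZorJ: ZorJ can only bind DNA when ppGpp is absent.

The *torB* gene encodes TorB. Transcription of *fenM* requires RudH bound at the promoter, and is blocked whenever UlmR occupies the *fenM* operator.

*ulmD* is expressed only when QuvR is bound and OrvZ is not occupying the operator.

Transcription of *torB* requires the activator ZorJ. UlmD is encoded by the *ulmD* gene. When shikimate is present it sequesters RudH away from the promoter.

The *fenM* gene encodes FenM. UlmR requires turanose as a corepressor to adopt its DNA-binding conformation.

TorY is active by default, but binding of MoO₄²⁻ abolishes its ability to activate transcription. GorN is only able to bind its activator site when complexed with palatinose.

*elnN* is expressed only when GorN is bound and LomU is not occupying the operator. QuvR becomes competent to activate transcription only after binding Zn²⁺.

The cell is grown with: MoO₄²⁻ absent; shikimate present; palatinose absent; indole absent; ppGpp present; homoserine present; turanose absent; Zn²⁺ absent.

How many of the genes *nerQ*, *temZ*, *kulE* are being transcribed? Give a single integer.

3

MoO₄²⁻ is absent, so TorY is active.
Homoserine is present, so OrvZ is active.
Zn²⁺ is absent, so QuvR is inactive.
With repressor OrvZ bound, *ulmD* is not transcribed.
So UlmD is not produced.
No repressor is bound and TorY is active, so *nerQ* is transcribed.
→ *nerQ* is ON.
ppGpp is present, so ZorJ is inactive.
Required activator ZorJ is absent, so *torB* is not transcribed.
So TorB is not produced.
With no repressor bound, *temZ* is transcribed.
→ *temZ* is ON.
Turanose is absent, so UlmR is inactive.
Shikimate is present, so RudH is inactive.
Required activator RudH is absent, so *fenM* is not transcribed.
So FenM is not produced.
Palatinose is absent, so GorN is inactive.
Indole is absent, so LomU is inactive.
Required activator GorN is absent, so *elnN* is not transcribed.
So ElnN is not produced.
With no repressor bound, *kulE* is transcribed.
→ *kulE* is ON.
3 of the 3 genes are transcribed.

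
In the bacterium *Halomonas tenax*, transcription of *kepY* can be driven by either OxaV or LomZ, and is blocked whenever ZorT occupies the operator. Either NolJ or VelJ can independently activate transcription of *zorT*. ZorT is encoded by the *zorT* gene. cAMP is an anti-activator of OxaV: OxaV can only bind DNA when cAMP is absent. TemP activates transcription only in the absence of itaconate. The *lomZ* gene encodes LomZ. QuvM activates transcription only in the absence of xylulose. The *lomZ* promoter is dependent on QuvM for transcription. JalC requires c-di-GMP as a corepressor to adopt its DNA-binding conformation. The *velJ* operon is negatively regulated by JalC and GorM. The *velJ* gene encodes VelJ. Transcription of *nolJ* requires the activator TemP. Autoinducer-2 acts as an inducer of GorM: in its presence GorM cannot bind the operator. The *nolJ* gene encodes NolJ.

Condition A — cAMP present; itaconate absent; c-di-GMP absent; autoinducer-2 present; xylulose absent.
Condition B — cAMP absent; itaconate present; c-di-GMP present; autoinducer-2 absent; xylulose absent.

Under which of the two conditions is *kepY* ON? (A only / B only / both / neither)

Condition A:
cAMP is present, so OxaV is inactive.
Itaconate is absent, so TemP is active.
No repressor is bound and TemP is active, so *nolJ* is transcribed.
So NolJ is produced and active.
c-di-GMP is absent, so JalC is inactive.
Autoinducer-2 is present, so GorM is inactive.
With no repressor bound, *velJ* is transcribed.
So VelJ is produced and active.
Activator NolJ is present, so *zorT* is transcribed.
So ZorT is produced and active.
Xylulose is absent, so QuvM is active.
No repressor is bound and QuvM is active, so *lomZ* is transcribed.
So LomZ is produced and active.
With repressor ZorT bound, *kepY* is not transcribed.
→ *kepY* is OFF in A.
Condition B:
cAMP is absent, so OxaV is active.
Itaconate is present, so TemP is inactive.
Required activator TemP is absent, so *nolJ* is not transcribed.
So NolJ is not produced.
c-di-GMP is present, so JalC is active.
Autoinducer-2 is absent, so GorM is active.
With repressor JalC bound, *velJ* is not transcribed.
So VelJ is not produced.
No activator is available at the *zorT* promoter, so *zorT* is not transcribed.
So ZorT is not produced.
Xylulose is absent, so QuvM is active.
No repressor is bound and QuvM is active, so *lomZ* is transcribed.
So LomZ is produced and active.
Activator OxaV is present, so *kepY* is transcribed.
→ *kepY* is ON in B.

B only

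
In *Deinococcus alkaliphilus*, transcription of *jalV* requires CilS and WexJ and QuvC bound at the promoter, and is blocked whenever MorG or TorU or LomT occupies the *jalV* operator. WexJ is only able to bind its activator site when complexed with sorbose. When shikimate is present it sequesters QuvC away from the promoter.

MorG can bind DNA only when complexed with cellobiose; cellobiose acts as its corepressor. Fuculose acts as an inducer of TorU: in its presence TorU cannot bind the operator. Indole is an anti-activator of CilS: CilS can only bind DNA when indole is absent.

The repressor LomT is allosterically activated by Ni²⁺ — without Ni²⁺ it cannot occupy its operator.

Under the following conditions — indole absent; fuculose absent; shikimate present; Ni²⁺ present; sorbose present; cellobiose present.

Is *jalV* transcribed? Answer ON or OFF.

OFF

Cellobiose is present, so MorG is active.
Indole is absent, so CilS is active.
Fuculose is absent, so TorU is active.
Sorbose is present, so WexJ is active.
Shikimate is present, so QuvC is inactive.
Ni²⁺ is present, so LomT is active.
With repressor MorG bound, *jalV* is not transcribed.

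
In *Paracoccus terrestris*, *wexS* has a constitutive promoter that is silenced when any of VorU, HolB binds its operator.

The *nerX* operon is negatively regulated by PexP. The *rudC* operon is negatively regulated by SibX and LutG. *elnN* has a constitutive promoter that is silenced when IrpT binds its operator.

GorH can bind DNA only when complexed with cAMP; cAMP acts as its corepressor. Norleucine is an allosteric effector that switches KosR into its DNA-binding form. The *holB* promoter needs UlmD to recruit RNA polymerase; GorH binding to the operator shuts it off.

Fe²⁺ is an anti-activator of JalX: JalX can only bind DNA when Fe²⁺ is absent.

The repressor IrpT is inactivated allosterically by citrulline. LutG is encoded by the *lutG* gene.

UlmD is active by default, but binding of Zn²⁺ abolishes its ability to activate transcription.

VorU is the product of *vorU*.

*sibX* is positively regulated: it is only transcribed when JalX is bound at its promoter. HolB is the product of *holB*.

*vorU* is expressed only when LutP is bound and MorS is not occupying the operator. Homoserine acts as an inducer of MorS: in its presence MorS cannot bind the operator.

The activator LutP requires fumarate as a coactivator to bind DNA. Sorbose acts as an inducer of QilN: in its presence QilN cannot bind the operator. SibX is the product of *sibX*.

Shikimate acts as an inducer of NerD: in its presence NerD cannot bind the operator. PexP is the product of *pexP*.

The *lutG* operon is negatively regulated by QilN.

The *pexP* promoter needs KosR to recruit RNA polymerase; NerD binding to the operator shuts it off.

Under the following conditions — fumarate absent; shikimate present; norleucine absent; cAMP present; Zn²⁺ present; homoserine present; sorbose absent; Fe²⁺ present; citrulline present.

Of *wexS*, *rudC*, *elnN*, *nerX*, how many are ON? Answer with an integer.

Fumarate is absent, so LutP is inactive.
Homoserine is present, so MorS is inactive.
Required activator LutP is absent, so *vorU* is not transcribed.
So VorU is not produced.
cAMP is present, so GorH is active.
Zn²⁺ is present, so UlmD is inactive.
With repressor GorH bound, *holB* is not transcribed.
So HolB is not produced.
With no repressor bound, *wexS* is transcribed.
→ *wexS* is ON.
Fe²⁺ is present, so JalX is inactive.
Required activator JalX is absent, so *sibX* is not transcribed.
So SibX is not produced.
Sorbose is absent, so QilN is active.
With repressor QilN bound, *lutG* is not transcribed.
So LutG is not produced.
With no repressor bound, *rudC* is transcribed.
→ *rudC* is ON.
Citrulline is present, so IrpT is inactive.
With no repressor bound, *elnN* is transcribed.
→ *elnN* is ON.
Shikimate is present, so NerD is inactive.
Norleucine is absent, so KosR is inactive.
Required activator KosR is absent, so *pexP* is not transcribed.
So PexP is not produced.
With no repressor bound, *nerX* is transcribed.
→ *nerX* is ON.
4 of the 4 genes are transcribed.

4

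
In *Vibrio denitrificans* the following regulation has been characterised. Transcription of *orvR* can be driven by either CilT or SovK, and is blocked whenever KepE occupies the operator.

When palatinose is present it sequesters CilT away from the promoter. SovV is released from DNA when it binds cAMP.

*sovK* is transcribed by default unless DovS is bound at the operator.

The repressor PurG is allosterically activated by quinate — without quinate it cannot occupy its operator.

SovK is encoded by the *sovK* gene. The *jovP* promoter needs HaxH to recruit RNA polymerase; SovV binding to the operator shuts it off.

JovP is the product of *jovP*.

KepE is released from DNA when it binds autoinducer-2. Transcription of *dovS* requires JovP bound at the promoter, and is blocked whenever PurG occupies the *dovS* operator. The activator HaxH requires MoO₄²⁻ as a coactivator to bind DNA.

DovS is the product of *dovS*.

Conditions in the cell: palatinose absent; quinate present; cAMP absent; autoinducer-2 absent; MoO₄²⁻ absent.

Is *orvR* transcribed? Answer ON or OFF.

Palatinose is absent, so CilT is active.
MoO₄²⁻ is absent, so HaxH is inactive.
cAMP is absent, so SovV is active.
With repressor SovV bound, *jovP* is not transcribed.
So JovP is not produced.
Quinate is present, so PurG is active.
With repressor PurG bound, *dovS* is not transcribed.
So DovS is not produced.
With no repressor bound, *sovK* is transcribed.
So SovK is produced and active.
Autoinducer-2 is absent, so KepE is active.
With repressor KepE bound, *orvR* is not transcribed.

OFF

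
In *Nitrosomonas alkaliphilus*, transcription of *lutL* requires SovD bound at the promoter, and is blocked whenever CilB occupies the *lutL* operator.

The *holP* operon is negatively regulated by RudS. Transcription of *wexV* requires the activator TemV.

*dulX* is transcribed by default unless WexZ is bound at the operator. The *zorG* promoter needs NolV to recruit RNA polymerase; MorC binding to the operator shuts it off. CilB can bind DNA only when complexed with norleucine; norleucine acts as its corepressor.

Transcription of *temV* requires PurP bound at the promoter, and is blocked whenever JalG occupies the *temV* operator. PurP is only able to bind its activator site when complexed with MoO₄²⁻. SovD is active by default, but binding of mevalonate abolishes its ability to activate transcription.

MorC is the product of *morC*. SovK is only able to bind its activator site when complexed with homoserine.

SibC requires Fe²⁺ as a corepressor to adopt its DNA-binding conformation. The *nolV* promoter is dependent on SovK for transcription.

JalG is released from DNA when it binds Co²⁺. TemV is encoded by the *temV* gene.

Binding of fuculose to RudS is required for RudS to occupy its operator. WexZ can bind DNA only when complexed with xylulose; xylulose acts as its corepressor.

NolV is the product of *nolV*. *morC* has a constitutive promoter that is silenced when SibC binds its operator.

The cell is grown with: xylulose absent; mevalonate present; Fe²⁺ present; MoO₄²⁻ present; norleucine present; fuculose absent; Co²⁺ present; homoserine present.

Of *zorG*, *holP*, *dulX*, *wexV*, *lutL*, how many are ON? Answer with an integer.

Fe²⁺ is present, so SibC is active.
With repressor SibC bound, *morC* is not transcribed.
So MorC is not produced.
Homoserine is present, so SovK is active.
No repressor is bound and SovK is active, so *nolV* is transcribed.
So NolV is produced and active.
No repressor is bound and NolV is active, so *zorG* is transcribed.
→ *zorG* is ON.
Fuculose is absent, so RudS is inactive.
With no repressor bound, *holP* is transcribed.
→ *holP* is ON.
Xylulose is absent, so WexZ is inactive.
With no repressor bound, *dulX* is transcribed.
→ *dulX* is ON.
Co²⁺ is present, so JalG is inactive.
MoO₄²⁻ is present, so PurP is active.
No repressor is bound and PurP is active, so *temV* is transcribed.
So TemV is produced and active.
No repressor is bound and TemV is active, so *wexV* is transcribed.
→ *wexV* is ON.
Norleucine is present, so CilB is active.
Mevalonate is present, so SovD is inactive.
With repressor CilB bound, *lutL* is not transcribed.
→ *lutL* is OFF.
4 of the 5 genes are transcribed.

4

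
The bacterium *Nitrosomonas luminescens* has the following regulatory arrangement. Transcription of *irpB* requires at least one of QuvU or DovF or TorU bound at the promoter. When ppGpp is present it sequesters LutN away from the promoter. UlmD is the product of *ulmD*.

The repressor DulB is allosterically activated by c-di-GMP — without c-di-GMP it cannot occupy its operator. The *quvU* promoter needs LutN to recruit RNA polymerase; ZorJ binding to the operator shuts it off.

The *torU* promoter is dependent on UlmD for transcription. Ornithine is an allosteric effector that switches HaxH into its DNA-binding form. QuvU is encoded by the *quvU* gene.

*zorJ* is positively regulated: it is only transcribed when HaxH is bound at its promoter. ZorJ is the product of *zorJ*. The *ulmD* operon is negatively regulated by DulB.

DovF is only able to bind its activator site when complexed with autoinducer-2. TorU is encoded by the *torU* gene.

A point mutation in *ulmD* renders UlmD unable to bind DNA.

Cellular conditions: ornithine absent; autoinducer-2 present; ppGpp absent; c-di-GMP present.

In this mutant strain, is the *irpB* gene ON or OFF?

ON

Ornithine is absent, so HaxH is inactive.
Required activator HaxH is absent, so *zorJ* is not transcribed.
So ZorJ is not produced.
ppGpp is absent, so LutN is active.
No repressor is bound and LutN is active, so *quvU* is transcribed.
So QuvU is produced and active.
Autoinducer-2 is present, so DovF is active.
UlmD is non-functional in this strain, so it has no effect.
Required activator UlmD is absent, so *torU* is not transcribed.
So TorU is not produced.
Activator QuvU is present, so *irpB* is transcribed.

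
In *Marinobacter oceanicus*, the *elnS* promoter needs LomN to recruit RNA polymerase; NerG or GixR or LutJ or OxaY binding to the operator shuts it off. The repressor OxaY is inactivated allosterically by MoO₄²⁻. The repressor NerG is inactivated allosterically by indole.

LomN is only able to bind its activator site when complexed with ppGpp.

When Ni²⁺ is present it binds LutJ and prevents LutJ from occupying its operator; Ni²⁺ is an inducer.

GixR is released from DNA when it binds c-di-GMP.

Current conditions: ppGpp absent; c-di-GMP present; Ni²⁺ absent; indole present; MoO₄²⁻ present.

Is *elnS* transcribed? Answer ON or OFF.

ppGpp is absent, so LomN is inactive.
Indole is present, so NerG is inactive.
c-di-GMP is present, so GixR is inactive.
Ni²⁺ is absent, so LutJ is active.
MoO₄²⁻ is present, so OxaY is inactive.
With repressor LutJ bound, *elnS* is not transcribed.

OFF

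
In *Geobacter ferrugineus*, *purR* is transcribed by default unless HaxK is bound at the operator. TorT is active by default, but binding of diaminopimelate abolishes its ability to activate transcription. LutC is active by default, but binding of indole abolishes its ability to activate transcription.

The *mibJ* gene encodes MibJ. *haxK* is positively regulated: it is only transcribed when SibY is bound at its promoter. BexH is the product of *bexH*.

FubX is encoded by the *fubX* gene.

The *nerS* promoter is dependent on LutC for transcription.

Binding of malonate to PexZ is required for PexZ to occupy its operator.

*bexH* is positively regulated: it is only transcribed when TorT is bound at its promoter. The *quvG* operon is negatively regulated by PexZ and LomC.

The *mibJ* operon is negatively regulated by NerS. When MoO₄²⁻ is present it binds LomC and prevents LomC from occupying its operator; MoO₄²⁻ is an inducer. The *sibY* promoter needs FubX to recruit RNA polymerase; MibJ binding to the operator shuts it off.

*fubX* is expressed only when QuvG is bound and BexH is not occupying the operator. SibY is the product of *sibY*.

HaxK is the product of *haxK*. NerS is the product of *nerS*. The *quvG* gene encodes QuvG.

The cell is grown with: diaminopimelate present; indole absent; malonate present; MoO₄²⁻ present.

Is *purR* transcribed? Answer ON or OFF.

Indole is absent, so LutC is active.
No repressor is bound and LutC is active, so *nerS* is transcribed.
So NerS is produced and active.
With repressor NerS bound, *mibJ* is not transcribed.
So MibJ is not produced.
Diaminopimelate is present, so TorT is inactive.
Required activator TorT is absent, so *bexH* is not transcribed.
So BexH is not produced.
Malonate is present, so PexZ is active.
MoO₄²⁻ is present, so LomC is inactive.
With repressor PexZ bound, *quvG* is not transcribed.
So QuvG is not produced.
Required activator QuvG is absent, so *fubX* is not transcribed.
So FubX is not produced.
Required activator FubX is absent, so *sibY* is not transcribed.
So SibY is not produced.
Required activator SibY is absent, so *haxK* is not transcribed.
So HaxK is not produced.
With no repressor bound, *purR* is transcribed.

ON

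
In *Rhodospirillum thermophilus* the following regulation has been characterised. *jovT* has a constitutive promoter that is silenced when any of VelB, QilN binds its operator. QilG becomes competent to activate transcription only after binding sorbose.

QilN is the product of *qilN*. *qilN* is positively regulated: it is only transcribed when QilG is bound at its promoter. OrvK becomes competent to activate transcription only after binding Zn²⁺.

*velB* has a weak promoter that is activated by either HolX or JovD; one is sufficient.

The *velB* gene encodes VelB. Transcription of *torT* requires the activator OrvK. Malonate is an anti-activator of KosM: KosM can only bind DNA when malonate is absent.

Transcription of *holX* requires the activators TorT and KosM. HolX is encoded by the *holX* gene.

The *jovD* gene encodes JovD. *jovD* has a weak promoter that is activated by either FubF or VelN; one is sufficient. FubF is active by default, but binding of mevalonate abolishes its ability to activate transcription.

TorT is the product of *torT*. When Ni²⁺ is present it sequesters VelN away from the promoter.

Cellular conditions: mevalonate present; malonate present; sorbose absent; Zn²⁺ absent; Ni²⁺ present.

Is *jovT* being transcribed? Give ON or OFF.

Zn²⁺ is absent, so OrvK is inactive.
Required activator OrvK is absent, so *torT* is not transcribed.
So TorT is not produced.
Malonate is present, so KosM is inactive.
Required activator TorT is absent, so *holX* is not transcribed.
So HolX is not produced.
Mevalonate is present, so FubF is inactive.
Ni²⁺ is present, so VelN is inactive.
No activator is available at the *jovD* promoter, so *jovD* is not transcribed.
So JovD is not produced.
No activator is available at the *velB* promoter, so *velB* is not transcribed.
So VelB is not produced.
Sorbose is absent, so QilG is inactive.
Required activator QilG is absent, so *qilN* is not transcribed.
So QilN is not produced.
With no repressor bound, *jovT* is transcribed.

ON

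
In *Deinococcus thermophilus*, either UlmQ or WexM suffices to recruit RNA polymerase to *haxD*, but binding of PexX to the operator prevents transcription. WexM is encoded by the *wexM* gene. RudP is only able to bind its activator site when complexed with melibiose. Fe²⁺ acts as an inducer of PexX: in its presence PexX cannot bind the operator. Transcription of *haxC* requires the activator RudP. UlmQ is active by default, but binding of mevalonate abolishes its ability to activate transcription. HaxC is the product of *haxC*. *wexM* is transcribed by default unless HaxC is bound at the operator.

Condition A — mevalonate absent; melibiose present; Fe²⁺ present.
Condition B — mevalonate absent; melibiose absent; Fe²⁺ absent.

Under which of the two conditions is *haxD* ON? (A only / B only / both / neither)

Condition A:
Mevalonate is absent, so UlmQ is active.
Melibiose is present, so RudP is active.
No repressor is bound and RudP is active, so *haxC* is transcribed.
So HaxC is produced and active.
With repressor HaxC bound, *wexM* is not transcribed.
So WexM is not produced.
Fe²⁺ is present, so PexX is inactive.
Activator UlmQ is present, so *haxD* is transcribed.
→ *haxD* is ON in A.
Condition B:
Mevalonate is absent, so UlmQ is active.
Melibiose is absent, so RudP is inactive.
Required activator RudP is absent, so *haxC* is not transcribed.
So HaxC is not produced.
With no repressor bound, *wexM* is transcribed.
So WexM is produced and active.
Fe²⁺ is absent, so PexX is active.
With repressor PexX bound, *haxD* is not transcribed.
→ *haxD* is OFF in B.

A only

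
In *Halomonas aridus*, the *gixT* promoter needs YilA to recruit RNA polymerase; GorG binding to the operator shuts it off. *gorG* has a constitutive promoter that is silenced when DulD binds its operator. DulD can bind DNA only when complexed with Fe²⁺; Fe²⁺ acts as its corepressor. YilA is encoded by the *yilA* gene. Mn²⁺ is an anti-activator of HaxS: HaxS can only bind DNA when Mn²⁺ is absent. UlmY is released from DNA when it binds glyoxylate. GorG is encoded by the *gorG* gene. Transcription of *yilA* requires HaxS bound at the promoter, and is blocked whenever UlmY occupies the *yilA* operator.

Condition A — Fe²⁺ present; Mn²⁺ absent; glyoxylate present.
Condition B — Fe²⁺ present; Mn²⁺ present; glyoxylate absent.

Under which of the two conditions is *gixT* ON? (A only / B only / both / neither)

A only

Condition A:
Fe²⁺ is present, so DulD is active.
With repressor DulD bound, *gorG* is not transcribed.
So GorG is not produced.
Mn²⁺ is absent, so HaxS is active.
Glyoxylate is present, so UlmY is inactive.
No repressor is bound and HaxS is active, so *yilA* is transcribed.
So YilA is produced and active.
No repressor is bound and YilA is active, so *gixT* is transcribed.
→ *gixT* is ON in A.
Condition B:
Fe²⁺ is present, so DulD is active.
With repressor DulD bound, *gorG* is not transcribed.
So GorG is not produced.
Mn²⁺ is present, so HaxS is inactive.
Glyoxylate is absent, so UlmY is active.
With repressor UlmY bound, *yilA* is not transcribed.
So YilA is not produced.
Required activator YilA is absent, so *gixT* is not transcribed.
→ *gixT* is OFF in B.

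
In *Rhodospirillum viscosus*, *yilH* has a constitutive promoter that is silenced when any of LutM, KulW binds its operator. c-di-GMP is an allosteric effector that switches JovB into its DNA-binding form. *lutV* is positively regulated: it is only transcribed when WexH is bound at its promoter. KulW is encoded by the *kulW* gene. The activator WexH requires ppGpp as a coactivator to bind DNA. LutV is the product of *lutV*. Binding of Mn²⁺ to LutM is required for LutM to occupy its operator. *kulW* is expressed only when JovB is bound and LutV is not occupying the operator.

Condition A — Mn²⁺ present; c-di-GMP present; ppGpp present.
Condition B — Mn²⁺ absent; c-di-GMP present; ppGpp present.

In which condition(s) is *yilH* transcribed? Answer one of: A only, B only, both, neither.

B only

Condition A:
Mn²⁺ is present, so LutM is active.
c-di-GMP is present, so JovB is active.
ppGpp is present, so WexH is active.
No repressor is bound and WexH is active, so *lutV* is transcribed.
So LutV is produced and active.
With repressor LutV bound, *kulW* is not transcribed.
So KulW is not produced.
With repressor LutM bound, *yilH* is not transcribed.
→ *yilH* is OFF in A.
Condition B:
Mn²⁺ is absent, so LutM is inactive.
c-di-GMP is present, so JovB is active.
ppGpp is present, so WexH is active.
No repressor is bound and WexH is active, so *lutV* is transcribed.
So LutV is produced and active.
With repressor LutV bound, *kulW* is not transcribed.
So KulW is not produced.
With no repressor bound, *yilH* is transcribed.
→ *yilH* is ON in B.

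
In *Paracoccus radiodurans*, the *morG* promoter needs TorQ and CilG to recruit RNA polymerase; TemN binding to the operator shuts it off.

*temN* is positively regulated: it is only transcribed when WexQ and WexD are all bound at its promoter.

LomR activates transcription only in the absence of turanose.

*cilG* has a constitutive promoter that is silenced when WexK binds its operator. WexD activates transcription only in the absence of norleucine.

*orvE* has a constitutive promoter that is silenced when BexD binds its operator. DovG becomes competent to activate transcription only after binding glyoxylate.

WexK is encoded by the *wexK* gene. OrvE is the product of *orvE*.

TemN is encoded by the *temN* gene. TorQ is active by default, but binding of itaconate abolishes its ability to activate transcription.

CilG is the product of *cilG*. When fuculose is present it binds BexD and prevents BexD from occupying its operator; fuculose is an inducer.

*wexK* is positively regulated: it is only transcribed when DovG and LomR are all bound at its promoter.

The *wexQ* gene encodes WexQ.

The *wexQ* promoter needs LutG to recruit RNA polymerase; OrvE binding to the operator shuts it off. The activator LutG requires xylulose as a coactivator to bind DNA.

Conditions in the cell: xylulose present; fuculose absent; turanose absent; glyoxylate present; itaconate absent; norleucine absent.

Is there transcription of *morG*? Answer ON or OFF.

Fuculose is absent, so BexD is active.
With repressor BexD bound, *orvE* is not transcribed.
So OrvE is not produced.
Xylulose is present, so LutG is active.
No repressor is bound and LutG is active, so *wexQ* is transcribed.
So WexQ is produced and active.
Norleucine is absent, so WexD is active.
No repressor is bound and WexQ and WexD are active, so *temN* is transcribed.
So TemN is produced and active.
Itaconate is absent, so TorQ is active.
Glyoxylate is present, so DovG is active.
Turanose is absent, so LomR is active.
No repressor is bound and DovG and LomR are active, so *wexK* is transcribed.
So WexK is produced and active.
With repressor WexK bound, *cilG* is not transcribed.
So CilG is not produced.
With repressor TemN bound, *morG* is not transcribed.

OFF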